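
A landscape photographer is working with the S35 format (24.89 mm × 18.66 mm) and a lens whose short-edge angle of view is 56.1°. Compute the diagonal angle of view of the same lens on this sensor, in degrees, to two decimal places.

83.23°

From the short-edge AOV: f = 18.66 / (2·tan(28.05°)) = 18.66 / 1.06566 ≈ 17.5103 mm.
Sensor diagonal = √(24.89² + 18.66²) = √967.7077 ≈ 31.1080 mm.
Diagonal AOV = 2·arctan(31.1080 / (2 × 17.5103)) = 2·arctan(0.88828) ≈ 83.2279°.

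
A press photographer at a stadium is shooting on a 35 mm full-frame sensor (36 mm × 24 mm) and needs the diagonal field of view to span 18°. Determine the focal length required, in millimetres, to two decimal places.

Sensor diagonal = √(36² + 24²) = √1872.0000 ≈ 43.2666 mm.
From α = 2·arctan(d/2f) we get f = d / (2·tan(α/2)).
With d = 43.2666 mm and α/2 = 9°, tan(α/2) ≈ 0.15838, so f ≈ 43.2666 / 0.31677 ≈ 136.5873 mm.

136.59 mm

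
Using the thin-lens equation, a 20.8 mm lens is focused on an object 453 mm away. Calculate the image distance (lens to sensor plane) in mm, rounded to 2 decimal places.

21.80 mm

1/dᵢ = 1/f − 1/dₒ = 1/20.8 − 1/453 = 0.0458694 mm⁻¹.
dᵢ = 1/0.0458694 ≈ 21.8010 mm.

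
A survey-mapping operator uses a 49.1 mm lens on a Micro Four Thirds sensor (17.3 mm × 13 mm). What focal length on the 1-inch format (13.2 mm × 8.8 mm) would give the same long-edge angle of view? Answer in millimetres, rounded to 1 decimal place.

37.5 mm

Equal angle of view means equal width/f ratio, so f₂ = f₁ · (width₂/width₁) = 49.1 × 13.2/17.3.
f₂ = 49.1 × 0.76301 ≈ 37.464 mm.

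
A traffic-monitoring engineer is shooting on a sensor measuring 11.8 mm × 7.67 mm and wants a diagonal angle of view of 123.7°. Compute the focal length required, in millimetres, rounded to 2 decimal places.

Sensor diagonal = √(11.8² + 7.67²) = √198.0689 ≈ 14.0737 mm.
From α = 2·arctan(d/2f) we get f = d / (2·tan(α/2)).
With d = 14.0737 mm and α/2 = 61.85°, tan(α/2) ≈ 1.86891, so f ≈ 14.0737 / 3.73781 ≈ 3.7652 mm.

3.77 mm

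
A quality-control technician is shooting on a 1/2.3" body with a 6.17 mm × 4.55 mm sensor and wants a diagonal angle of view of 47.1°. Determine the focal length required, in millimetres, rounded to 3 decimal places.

8.795 mm

Sensor diagonal = √(6.17² + 4.55²) = √58.7714 ≈ 7.6663 mm.
From α = 2·arctan(d/2f) we get f = d / (2·tan(α/2)).
With d = 7.6663 mm and α/2 = 23.55°, tan(α/2) ≈ 0.43585, so f ≈ 7.6663 / 0.87170 ≈ 8.7946 mm.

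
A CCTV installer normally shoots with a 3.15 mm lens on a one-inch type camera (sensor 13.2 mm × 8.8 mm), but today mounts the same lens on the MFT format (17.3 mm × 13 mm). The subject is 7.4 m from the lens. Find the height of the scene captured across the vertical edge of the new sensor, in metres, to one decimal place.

The focal length stays 3.15 mm; the relevant sensor dimension is now h = 13 mm. Object distance dₒ = 7.4 m = 7400 mm.
Thin-lens field height W = h·(dₒ − f)/f = 13 × (7400 − 3.15)/3.15 ≈ 30526.683 mm = 30.5267 m.

30.5 m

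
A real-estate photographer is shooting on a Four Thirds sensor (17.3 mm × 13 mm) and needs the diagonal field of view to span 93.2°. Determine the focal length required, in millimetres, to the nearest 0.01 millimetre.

10.23 mm

Sensor diagonal = √(17.3² + 13²) = √468.2900 ≈ 21.6400 mm.
From α = 2·arctan(d/2f) we get f = d / (2·tan(α/2)).
With d = 21.6400 mm and α/2 = 46.6°, tan(α/2) ≈ 1.05747, so f ≈ 21.6400 / 2.11494 ≈ 10.2320 mm.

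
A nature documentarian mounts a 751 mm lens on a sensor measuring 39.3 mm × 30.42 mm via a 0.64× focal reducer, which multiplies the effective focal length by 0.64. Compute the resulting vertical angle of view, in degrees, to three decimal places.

Effective focal length f = 751 × 0.64 = 480.64 mm.
α = 2·arctan(30.42 / (2 × 480.64)) = 2·arctan(0.03165) ≈ 3.6251°.

3.625°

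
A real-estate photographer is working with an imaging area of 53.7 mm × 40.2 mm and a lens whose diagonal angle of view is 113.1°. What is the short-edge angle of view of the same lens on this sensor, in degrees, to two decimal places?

84.42°

Sensor diagonal = √(53.7² + 40.2²) = √4499.7300 ≈ 67.0800 mm.
From the diagonal AOV: f = 67.0800 / (2·tan(56.55°)) = 67.0800 / 3.02741 ≈ 22.1576 mm.
Short-edge AOV = 2·arctan(40.2 / (2 × 22.1576)) = 2·arctan(0.90714) ≈ 84.4248°.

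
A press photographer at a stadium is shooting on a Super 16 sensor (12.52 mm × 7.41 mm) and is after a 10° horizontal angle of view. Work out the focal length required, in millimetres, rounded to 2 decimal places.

From α = 2·arctan(w/2f) we get f = w / (2·tan(α/2)).
With w = 12.52 mm and α/2 = 5°, tan(α/2) ≈ 0.08749, so f ≈ 12.52 / 0.17498 ≈ 71.5521 mm.

71.55 mm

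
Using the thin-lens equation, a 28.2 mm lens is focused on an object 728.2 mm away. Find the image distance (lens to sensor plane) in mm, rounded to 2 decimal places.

1/dᵢ = 1/f − 1/dₒ = 1/28.2 − 1/728.2 = 0.0340877 mm⁻¹.
dᵢ = 1/0.0340877 ≈ 29.3361 mm.

29.34 mm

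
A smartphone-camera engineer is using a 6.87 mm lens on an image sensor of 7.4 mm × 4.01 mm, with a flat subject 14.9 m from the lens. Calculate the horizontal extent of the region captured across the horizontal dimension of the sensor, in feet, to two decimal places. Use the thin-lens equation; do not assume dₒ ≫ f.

52.63 ft

dₒ: 14.9 m = 14900 mm.
Similar triangles through the lens centre give W/dₒ = w/dᵢ; with 1/f = 1/dₒ + 1/dᵢ this gives W = w·(dₒ − f)/f.
W = 7.4 mm × (14900 − 6.87) / 6.87 = 7.4 × 2167.8501 ≈ 16042.091 mm = 16042.091/304.8 ft = 52.6315 ft.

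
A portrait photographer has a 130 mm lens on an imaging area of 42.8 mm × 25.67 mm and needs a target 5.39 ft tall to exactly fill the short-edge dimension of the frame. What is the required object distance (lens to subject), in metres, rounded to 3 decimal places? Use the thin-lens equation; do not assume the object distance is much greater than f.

W: 5.39 ft × 304.8 mm/ft = 1642.87 mm.
Magnification m = h/W = dᵢ/dₒ; combined with 1/f = 1/dₒ + 1/dᵢ this gives dₒ = f·(1 + W/h).
dₒ = 130 mm × (1 + 1642.87/25.67) = 130 × 64.9997 ≈ 8449.959 mm = 8.44996 m.

8.450 m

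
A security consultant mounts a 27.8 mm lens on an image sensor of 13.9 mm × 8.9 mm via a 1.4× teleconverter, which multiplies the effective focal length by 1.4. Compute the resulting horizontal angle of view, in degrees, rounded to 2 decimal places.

Effective focal length f = 27.8 × 1.4 = 38.92 mm.
α = 2·arctan(13.9 / (2 × 38.92)) = 2·arctan(0.17857) ≈ 20.2493°.

20.25°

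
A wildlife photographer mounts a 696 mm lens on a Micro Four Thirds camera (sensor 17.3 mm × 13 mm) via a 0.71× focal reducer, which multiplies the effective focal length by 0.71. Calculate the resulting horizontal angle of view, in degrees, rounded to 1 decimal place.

2.0°

Effective focal length f = 696 × 0.71 = 494.16 mm.
α = 2·arctan(17.3 / (2 × 494.16)) = 2·arctan(0.01750) ≈ 2.0057°.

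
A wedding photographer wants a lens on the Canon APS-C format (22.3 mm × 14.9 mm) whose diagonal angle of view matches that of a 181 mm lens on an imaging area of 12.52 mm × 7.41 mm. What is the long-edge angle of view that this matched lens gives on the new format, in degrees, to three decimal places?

Sensor diagonal = √(12.52² + 7.41²) = √211.6585 ≈ 14.5485 mm.
Sensor diagonal = √(22.3² + 14.9²) = √719.3000 ≈ 26.8198 mm.
Equal diagonal AOV ⇒ f₂ = f₁ · 26.8198/14.5485 = 181 × 1.84347 ≈ 333.6689 mm.
Long-edge AOV on the new format = 2·arctan(22.3 / (2 × 333.6689)) = 2·arctan(0.03342) ≈ 3.8278°.

3.828°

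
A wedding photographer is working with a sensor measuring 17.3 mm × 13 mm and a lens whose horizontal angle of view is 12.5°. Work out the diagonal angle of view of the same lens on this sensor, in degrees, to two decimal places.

From the horizontal AOV: f = 17.3 / (2·tan(6.25°)) = 17.3 / 0.21904 ≈ 78.9826 mm.
Sensor diagonal = √(17.3² + 13²) = √468.2900 ≈ 21.6400 mm.
Diagonal AOV = 2·arctan(21.6400 / (2 × 78.9826)) = 2·arctan(0.13699) ≈ 15.6010°.

15.60°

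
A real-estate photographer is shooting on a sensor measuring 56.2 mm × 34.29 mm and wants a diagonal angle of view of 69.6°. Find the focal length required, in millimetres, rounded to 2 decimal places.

47.36 mm

Sensor diagonal = √(56.2² + 34.29²) = √4334.2441 ≈ 65.8350 mm.
From α = 2·arctan(d/2f) we get f = d / (2·tan(α/2)).
With d = 65.8350 mm and α/2 = 34.8°, tan(α/2) ≈ 0.69502, so f ≈ 65.8350 / 1.39004 ≈ 47.3621 mm.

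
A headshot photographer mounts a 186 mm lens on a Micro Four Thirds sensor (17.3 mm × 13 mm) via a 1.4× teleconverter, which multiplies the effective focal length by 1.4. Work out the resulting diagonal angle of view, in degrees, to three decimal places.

4.759°

Effective focal length f = 186 × 1.4 = 260.4 mm.
Sensor diagonal = √(17.3² + 13²) = √468.2900 ≈ 21.6400 mm.
α = 2·arctan(21.640 / (2 × 260.4)) = 2·arctan(0.04155) ≈ 4.7587°.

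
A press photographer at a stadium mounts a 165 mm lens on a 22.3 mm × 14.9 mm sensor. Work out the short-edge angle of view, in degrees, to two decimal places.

5.17°

Angle of view α = 2·arctan(h/2f) with h = 14.9 mm and f = 165 mm.
h/2f = 0.04515; arctan(0.04515) ≈ 2.5852°, so α ≈ 5.1705°.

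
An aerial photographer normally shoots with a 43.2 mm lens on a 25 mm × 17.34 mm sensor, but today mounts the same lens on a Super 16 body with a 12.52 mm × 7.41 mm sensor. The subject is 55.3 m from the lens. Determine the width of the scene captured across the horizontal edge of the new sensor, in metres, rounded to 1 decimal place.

16.0 m

The focal length stays 43.2 mm; the relevant sensor dimension is now w = 12.52 mm. Object distance dₒ = 55.3 m = 55300 mm.
Thin-lens field width W = w·(dₒ − f)/f = 12.52 × (55300 − 43.2)/43.2 ≈ 16014.239 mm = 16.0142 m.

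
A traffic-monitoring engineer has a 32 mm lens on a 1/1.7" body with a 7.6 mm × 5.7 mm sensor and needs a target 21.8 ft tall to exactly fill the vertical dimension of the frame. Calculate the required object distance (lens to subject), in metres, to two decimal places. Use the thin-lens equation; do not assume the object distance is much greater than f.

37.34 m

W: 21.8 ft × 304.8 mm/ft = 6644.64 mm.
Magnification m = h/W = dᵢ/dₒ; combined with 1/f = 1/dₒ + 1/dᵢ this gives dₒ = f·(1 + W/h).
dₒ = 32 mm × (1 + 6644.64/5.7) = 32 × 1166.7263 ≈ 37335.241 mm = 37.3352 m.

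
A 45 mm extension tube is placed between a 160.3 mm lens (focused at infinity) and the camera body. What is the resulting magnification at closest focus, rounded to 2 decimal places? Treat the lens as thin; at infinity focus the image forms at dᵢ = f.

0.28×

The tube moves the image plane from f to f + e, so dᵢ = 160.3 + 45 = 205.3 mm. Focus is achieved when 1/f = 1/dₒ + 1/dᵢ, giving dₒ = 1/(1/f − 1/(f+e)).
Magnification m = dᵢ/dₒ = (f+e)·(1/f − 1/(f+e)) = e/f = 45/160.3 ≈ 0.2807.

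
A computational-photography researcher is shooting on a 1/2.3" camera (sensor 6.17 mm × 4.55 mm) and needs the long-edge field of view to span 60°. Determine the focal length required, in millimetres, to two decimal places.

5.34 mm

From α = 2·arctan(w/2f) we get f = w / (2·tan(α/2)).
With w = 6.17 mm and α/2 = 30°, tan(α/2) ≈ 0.57735, so f ≈ 6.17 / 1.15470 ≈ 5.3434 mm.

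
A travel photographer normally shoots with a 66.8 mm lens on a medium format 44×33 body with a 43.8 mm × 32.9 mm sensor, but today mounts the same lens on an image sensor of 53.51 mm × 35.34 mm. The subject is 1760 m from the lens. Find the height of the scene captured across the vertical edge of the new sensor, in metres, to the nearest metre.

The focal length stays 66.8 mm; the relevant sensor dimension is now h = 35.34 mm. Object distance dₒ = 1760 m = 1.76e+06 mm.
Thin-lens field height W = h·(dₒ − f)/f = 35.34 × (1.76e+06 − 66.8)/66.8 ≈ 931078.432 mm = 931.078 m.

931 m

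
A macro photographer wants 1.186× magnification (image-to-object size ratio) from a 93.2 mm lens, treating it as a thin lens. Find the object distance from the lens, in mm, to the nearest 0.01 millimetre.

With m = dᵢ/dₒ and 1/f = 1/dₒ + 1/dᵢ, substituting dᵢ = m·dₒ gives 1/f = (1 + 1/m)/dₒ, hence dₒ = f·(1 + 1/m).
dₒ = 93.2 × (1 + 1/1.186) = 93.2 × 1.84317 ≈ 171.783 mm.

171.78 mm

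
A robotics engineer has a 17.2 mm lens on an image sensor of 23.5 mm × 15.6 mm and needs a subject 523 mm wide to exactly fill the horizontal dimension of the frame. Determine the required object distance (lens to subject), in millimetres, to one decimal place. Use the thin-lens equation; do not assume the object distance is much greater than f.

400.0 mm

Magnification m = w/W = dᵢ/dₒ; combined with 1/f = 1/dₒ + 1/dᵢ this gives dₒ = f·(1 + W/w).
dₒ = 17.2 mm × (1 + 523/23.5) = 17.2 × 23.2553 ≈ 399.991 mm.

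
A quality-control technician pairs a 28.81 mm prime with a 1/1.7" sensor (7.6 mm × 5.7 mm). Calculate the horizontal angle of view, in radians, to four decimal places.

Angle of view α = 2·arctan(w/2f) with w = 7.6 mm and f = 28.81 mm.
w/2f = 0.13190; arctan(0.13190) ≈ 0.1311 rad, so α ≈ 0.2623 rad.

0.2623 rad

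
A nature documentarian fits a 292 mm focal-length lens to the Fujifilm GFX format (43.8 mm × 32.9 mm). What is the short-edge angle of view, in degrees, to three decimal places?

6.449°

Angle of view α = 2·arctan(h/2f) with h = 32.9 mm and f = 292 mm.
h/2f = 0.05634; arctan(0.05634) ≈ 3.2244°, so α ≈ 6.4488°.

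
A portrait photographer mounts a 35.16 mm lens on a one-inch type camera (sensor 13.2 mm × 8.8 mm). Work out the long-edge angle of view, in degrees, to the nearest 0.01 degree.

21.26°

Angle of view α = 2·arctan(w/2f) with w = 13.2 mm and f = 35.16 mm.
w/2f = 0.18771; arctan(0.18771) ≈ 10.6315°, so α ≈ 21.2629°.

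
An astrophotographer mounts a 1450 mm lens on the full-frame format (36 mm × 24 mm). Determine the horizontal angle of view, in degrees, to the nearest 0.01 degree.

Angle of view α = 2·arctan(w/2f) with w = 36 mm and f = 1450 mm.
w/2f = 0.01241; arctan(0.01241) ≈ 0.7112°, so α ≈ 1.4224°.

1.42°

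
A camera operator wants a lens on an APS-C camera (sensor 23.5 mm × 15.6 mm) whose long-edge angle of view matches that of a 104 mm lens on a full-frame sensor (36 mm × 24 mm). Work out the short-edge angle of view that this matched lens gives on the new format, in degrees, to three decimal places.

Equal long-edge AOV ⇒ f₂ = f₁ · 23.5/36 = 104 × 0.65278 ≈ 67.8889 mm.
Short-edge AOV on the new format = 2·arctan(15.6 / (2 × 67.8889)) = 2·arctan(0.11489) ≈ 13.1084°.

13.108°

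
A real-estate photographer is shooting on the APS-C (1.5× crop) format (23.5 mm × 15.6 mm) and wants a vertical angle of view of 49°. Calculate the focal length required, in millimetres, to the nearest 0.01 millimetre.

17.12 mm

From α = 2·arctan(h/2f) we get f = h / (2·tan(α/2)).
With h = 15.6 mm and α/2 = 24.5°, tan(α/2) ≈ 0.45573, so f ≈ 15.6 / 0.91145 ≈ 17.1155 mm.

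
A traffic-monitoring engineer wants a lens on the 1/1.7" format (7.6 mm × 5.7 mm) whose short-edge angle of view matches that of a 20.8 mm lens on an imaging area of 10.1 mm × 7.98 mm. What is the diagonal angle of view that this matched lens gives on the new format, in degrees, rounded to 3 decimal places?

Equal short-edge AOV ⇒ f₂ = f₁ · 5.7/7.98 = 20.8 × 0.71429 ≈ 14.8571 mm.
Sensor diagonal = √(7.6² + 5.7²) = √90.2500 ≈ 9.5000 mm.
Diagonal AOV on the new format = 2·arctan(9.5000 / (2 × 14.8571)) = 2·arctan(0.31971) ≈ 35.4594°.

35.459°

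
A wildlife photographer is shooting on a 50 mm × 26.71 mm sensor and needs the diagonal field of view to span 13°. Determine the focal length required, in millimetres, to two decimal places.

248.77 mm

Sensor diagonal = √(50² + 26.71²) = √3213.4241 ≈ 56.6871 mm.
From α = 2·arctan(d/2f) we get f = d / (2·tan(α/2)).
With d = 56.6871 mm and α/2 = 6.5°, tan(α/2) ≈ 0.11394, so f ≈ 56.6871 / 0.22787 ≈ 248.7680 mm.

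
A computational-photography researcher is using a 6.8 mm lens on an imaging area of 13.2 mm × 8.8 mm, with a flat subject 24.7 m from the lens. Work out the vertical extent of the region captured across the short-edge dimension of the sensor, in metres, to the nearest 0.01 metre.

dₒ: 24.7 m = 24700 mm.
Similar triangles through the lens centre give W/dₒ = h/dᵢ; with 1/f = 1/dₒ + 1/dᵢ this gives W = h·(dₒ − f)/f.
W = 8.8 mm × (24700 − 6.8) / 6.8 = 8.8 × 3631.3529 ≈ 31955.906 mm = 31.9559 m.

31.96 m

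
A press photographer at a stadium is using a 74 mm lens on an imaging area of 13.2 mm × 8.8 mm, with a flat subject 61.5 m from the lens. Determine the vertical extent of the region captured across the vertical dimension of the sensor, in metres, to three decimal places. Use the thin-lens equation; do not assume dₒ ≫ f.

7.305 m

dₒ: 61.5 m = 61500 mm.
Similar triangles through the lens centre give W/dₒ = h/dᵢ; with 1/f = 1/dₒ + 1/dᵢ this gives W = h·(dₒ − f)/f.
W = 8.8 mm × (61500 − 74) / 74 = 8.8 × 830.0811 ≈ 7304.714 mm = 7.30471 m.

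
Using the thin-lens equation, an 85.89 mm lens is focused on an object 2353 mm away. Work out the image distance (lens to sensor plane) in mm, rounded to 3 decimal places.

1/dᵢ = 1/f − 1/dₒ = 1/85.89 − 1/2353 = 0.0112178 mm⁻¹.
dᵢ = 1/0.0112178 ≈ 89.1440 mm.

89.144 mm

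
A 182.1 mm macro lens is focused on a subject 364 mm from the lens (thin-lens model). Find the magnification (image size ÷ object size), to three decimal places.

Thin lens: 1/f = 1/dₒ + 1/dᵢ → 1/dᵢ = 1/182.1 − 1/364 = 0.0027442 mm⁻¹, so dᵢ ≈ 364.4002 mm.
Magnification m = dᵢ/dₒ = 364.4002/364 ≈ 1.00110.

1.001×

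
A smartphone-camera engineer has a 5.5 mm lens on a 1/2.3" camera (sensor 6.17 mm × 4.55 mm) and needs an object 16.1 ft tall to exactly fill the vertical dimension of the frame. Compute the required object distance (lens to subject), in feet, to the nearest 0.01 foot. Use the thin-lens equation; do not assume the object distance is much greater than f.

W: 16.1 ft × 304.8 mm/ft = 4907.28 mm.
Magnification m = h/W = dᵢ/dₒ; combined with 1/f = 1/dₒ + 1/dᵢ this gives dₒ = f·(1 + W/h).
dₒ = 5.5 mm × (1 + 4907.28/4.55) = 5.5 × 1079.5230 ≈ 5937.377 mm = 5937.377/304.8 ft = 19.4796 ft.

19.48 ft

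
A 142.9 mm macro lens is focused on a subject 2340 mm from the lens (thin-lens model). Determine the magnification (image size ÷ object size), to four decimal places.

0.0650×

Thin lens: 1/f = 1/dₒ + 1/dᵢ → 1/dᵢ = 1/142.9 − 1/2340 = 0.0065706 mm⁻¹, so dᵢ ≈ 152.1943 mm.
Magnification m = dᵢ/dₒ = 152.1943/2340 ≈ 0.06504.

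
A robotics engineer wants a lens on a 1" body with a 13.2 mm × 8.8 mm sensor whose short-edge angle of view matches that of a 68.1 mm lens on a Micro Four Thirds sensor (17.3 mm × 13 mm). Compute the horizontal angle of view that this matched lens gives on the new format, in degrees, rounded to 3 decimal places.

Equal short-edge AOV ⇒ f₂ = f₁ · 8.8/13 = 68.1 × 0.67692 ≈ 46.0985 mm.
Horizontal AOV on the new format = 2·arctan(13.2 / (2 × 46.0985)) = 2·arctan(0.14317) ≈ 16.2955°.

16.296°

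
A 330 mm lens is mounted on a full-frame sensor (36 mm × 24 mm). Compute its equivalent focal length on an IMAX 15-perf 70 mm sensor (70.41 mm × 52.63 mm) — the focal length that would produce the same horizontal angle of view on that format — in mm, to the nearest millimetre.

Equal angle of view means equal width/f ratio, so f₂ = f₁ · (width₂/width₁) = 330 × 70.41/36.
f₂ = 330 × 1.95583 ≈ 645.425 mm.

645 mm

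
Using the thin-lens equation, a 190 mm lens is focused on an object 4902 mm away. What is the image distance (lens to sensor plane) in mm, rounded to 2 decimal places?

197.66 mm

1/dᵢ = 1/f − 1/dₒ = 1/190 − 1/4902 = 0.0050592 mm⁻¹.
dᵢ = 1/0.0050592 ≈ 197.6613 mm.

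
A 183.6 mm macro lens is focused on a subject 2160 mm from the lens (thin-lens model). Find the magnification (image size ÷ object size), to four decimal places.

0.0929×

Thin lens: 1/f = 1/dₒ + 1/dᵢ → 1/dᵢ = 1/183.6 − 1/2160 = 0.0049837 mm⁻¹, so dᵢ ≈ 200.6557 mm.
Magnification m = dᵢ/dₒ = 200.6557/2160 ≈ 0.09290.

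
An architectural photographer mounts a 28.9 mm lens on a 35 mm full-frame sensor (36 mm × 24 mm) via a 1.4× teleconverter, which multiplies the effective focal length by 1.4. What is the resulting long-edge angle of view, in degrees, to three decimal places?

Effective focal length f = 28.9 × 1.4 = 40.46 mm.
α = 2·arctan(36 / (2 × 40.46)) = 2·arctan(0.44488) ≈ 47.9670°.

47.967°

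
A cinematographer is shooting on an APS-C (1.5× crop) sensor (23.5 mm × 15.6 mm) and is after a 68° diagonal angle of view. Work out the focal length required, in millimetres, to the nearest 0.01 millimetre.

20.91 mm

Sensor diagonal = √(23.5² + 15.6²) = √795.6100 ≈ 28.2066 mm.
From α = 2·arctan(d/2f) we get f = d / (2·tan(α/2)).
With d = 28.2066 mm and α/2 = 34°, tan(α/2) ≈ 0.67451, so f ≈ 28.2066 / 1.34902 ≈ 20.9090 mm.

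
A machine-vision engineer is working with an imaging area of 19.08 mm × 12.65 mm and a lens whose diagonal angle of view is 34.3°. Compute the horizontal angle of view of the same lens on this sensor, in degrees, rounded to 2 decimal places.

28.85°

Sensor diagonal = √(19.08² + 12.65²) = √524.0689 ≈ 22.8926 mm.
From the diagonal AOV: f = 22.8926 / (2·tan(17.15°)) = 22.8926 / 0.61719 ≈ 37.0915 mm.
Horizontal AOV = 2·arctan(19.08 / (2 × 37.0915)) = 2·arctan(0.25720) ≈ 28.8479°.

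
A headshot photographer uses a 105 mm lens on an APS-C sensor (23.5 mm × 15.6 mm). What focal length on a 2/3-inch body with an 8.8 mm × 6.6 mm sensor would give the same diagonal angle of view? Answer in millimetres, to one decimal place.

Sensor diagonal = √(23.5² + 15.6²) = √795.6100 ≈ 28.2066 mm.
Sensor diagonal = √(8.8² + 6.6²) = √121.0000 ≈ 11.0000 mm.
Equal angle of view means equal diagonal/f ratio, so f₂ = f₁ · (diagonal₂/diagonal₁) = 105 × 11.0000/28.2066.
f₂ = 105 × 0.38998 ≈ 40.948 mm.

40.9 mm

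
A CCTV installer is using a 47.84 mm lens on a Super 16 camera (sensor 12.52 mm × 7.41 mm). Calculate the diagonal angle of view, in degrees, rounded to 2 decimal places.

Sensor diagonal = √(12.52² + 7.41²) = √211.6585 ≈ 14.5485 mm.
Angle of view α = 2·arctan(d/2f) with d = 14.5485 mm and f = 47.84 mm.
d/2f = 0.15205; arctan(0.15205) ≈ 8.6458°, so α ≈ 17.2916°.

17.29°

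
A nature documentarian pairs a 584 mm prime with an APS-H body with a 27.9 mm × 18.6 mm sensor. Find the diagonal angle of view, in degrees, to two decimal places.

3.29°

Sensor diagonal = √(27.9² + 18.6²) = √1124.3700 ≈ 33.5316 mm.
Angle of view α = 2·arctan(d/2f) with d = 33.5316 mm and f = 584 mm.
d/2f = 0.02871; arctan(0.02871) ≈ 1.6444°, so α ≈ 3.2889°.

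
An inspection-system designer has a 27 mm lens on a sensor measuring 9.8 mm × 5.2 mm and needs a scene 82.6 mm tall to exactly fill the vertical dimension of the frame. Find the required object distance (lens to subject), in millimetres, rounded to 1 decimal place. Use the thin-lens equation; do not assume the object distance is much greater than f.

455.9 mm

Magnification m = h/W = dᵢ/dₒ; combined with 1/f = 1/dₒ + 1/dᵢ this gives dₒ = f·(1 + W/h).
dₒ = 27 mm × (1 + 82.6/5.2) = 27 × 16.8846 ≈ 455.885 mm.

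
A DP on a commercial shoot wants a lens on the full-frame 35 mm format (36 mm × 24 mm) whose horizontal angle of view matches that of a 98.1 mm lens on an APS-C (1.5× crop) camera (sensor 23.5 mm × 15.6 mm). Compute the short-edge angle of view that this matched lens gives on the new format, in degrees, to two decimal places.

Equal horizontal AOV ⇒ f₂ = f₁ · 36/23.5 = 98.1 × 1.53191 ≈ 150.2809 mm.
Short-edge AOV on the new format = 2·arctan(24 / (2 × 150.2809)) = 2·arctan(0.07985) ≈ 9.1308°.

9.13°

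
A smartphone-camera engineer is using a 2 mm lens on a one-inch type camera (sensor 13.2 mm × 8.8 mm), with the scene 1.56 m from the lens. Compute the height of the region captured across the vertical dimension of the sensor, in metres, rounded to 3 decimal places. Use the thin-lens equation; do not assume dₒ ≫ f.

6.855 m

dₒ: 1.56 m = 1560 mm.
Similar triangles through the lens centre give W/dₒ = h/dᵢ; with 1/f = 1/dₒ + 1/dᵢ this gives W = h·(dₒ − f)/f.
W = 8.8 mm × (1560 − 2) / 2 = 8.8 × 779.0000 ≈ 6855.200 mm = 6.8552 m.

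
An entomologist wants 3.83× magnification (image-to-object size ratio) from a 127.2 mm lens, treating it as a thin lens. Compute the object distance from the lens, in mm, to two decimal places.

With m = dᵢ/dₒ and 1/f = 1/dₒ + 1/dᵢ, substituting dᵢ = m·dₒ gives 1/f = (1 + 1/m)/dₒ, hence dₒ = f·(1 + 1/m).
dₒ = 127.2 × (1 + 1/3.83) = 127.2 × 1.26110 ≈ 160.411 mm.

160.41 mm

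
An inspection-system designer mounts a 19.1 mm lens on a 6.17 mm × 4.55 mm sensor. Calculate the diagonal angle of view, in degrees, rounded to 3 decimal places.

22.696°

Sensor diagonal = √(6.17² + 4.55²) = √58.7714 ≈ 7.6663 mm.
Angle of view α = 2·arctan(d/2f) with d = 7.6663 mm and f = 19.1 mm.
d/2f = 0.20069; arctan(0.20069) ≈ 11.3478°, so α ≈ 22.6956°.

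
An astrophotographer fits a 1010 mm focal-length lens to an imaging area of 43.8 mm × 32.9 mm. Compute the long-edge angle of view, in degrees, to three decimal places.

2.484°

Angle of view α = 2·arctan(w/2f) with w = 43.8 mm and f = 1010 mm.
w/2f = 0.02168; arctan(0.02168) ≈ 1.2422°, so α ≈ 2.4843°.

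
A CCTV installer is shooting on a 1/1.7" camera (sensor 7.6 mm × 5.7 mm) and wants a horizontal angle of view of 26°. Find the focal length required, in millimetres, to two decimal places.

From α = 2·arctan(w/2f) we get f = w / (2·tan(α/2)).
With w = 7.6 mm and α/2 = 13°, tan(α/2) ≈ 0.23087, so f ≈ 7.6 / 0.46174 ≈ 16.4596 mm.

16.46 mm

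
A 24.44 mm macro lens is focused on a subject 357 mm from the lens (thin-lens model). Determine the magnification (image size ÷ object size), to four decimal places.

0.0735×

Thin lens: 1/f = 1/dₒ + 1/dᵢ → 1/dᵢ = 1/24.44 − 1/357 = 0.0381154 mm⁻¹, so dᵢ ≈ 26.2361 mm.
Magnification m = dᵢ/dₒ = 26.2361/357 ≈ 0.07349.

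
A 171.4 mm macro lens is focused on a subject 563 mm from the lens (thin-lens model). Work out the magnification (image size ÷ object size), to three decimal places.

Thin lens: 1/f = 1/dₒ + 1/dᵢ → 1/dᵢ = 1/171.4 − 1/563 = 0.0040581 mm⁻¹, so dᵢ ≈ 246.4203 mm.
Magnification m = dᵢ/dₒ = 246.4203/563 ≈ 0.43769.

0.438×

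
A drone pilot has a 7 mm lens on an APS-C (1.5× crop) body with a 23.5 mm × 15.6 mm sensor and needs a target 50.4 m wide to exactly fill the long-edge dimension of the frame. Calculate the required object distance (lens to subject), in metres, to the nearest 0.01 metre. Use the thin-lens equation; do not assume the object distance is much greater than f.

W: 50.4 m = 50400 mm.
Magnification m = w/W = dᵢ/dₒ; combined with 1/f = 1/dₒ + 1/dᵢ this gives dₒ = f·(1 + W/w).
dₒ = 7 mm × (1 + 50400/23.5) = 7 × 2145.6809 ≈ 15019.766 mm = 15.0198 m.

15.02 m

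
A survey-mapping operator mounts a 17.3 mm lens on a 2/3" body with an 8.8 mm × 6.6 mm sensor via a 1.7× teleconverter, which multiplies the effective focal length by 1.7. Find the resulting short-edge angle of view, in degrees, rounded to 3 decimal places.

Effective focal length f = 17.3 × 1.7 = 29.41 mm.
α = 2·arctan(6.6 / (2 × 29.41)) = 2·arctan(0.11221) ≈ 12.8044°.

12.804°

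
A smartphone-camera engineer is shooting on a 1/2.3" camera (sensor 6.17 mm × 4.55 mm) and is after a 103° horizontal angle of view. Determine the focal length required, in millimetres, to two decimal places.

2.45 mm

From α = 2·arctan(w/2f) we get f = w / (2·tan(α/2)).
With w = 6.17 mm and α/2 = 51.5°, tan(α/2) ≈ 1.25717, so f ≈ 6.17 / 2.51434 ≈ 2.4539 mm.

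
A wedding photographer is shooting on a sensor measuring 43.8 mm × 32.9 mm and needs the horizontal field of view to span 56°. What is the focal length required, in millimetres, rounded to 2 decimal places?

From α = 2·arctan(w/2f) we get f = w / (2·tan(α/2)).
With w = 43.8 mm and α/2 = 28°, tan(α/2) ≈ 0.53171, so f ≈ 43.8 / 1.06342 ≈ 41.1879 mm.

41.19 mm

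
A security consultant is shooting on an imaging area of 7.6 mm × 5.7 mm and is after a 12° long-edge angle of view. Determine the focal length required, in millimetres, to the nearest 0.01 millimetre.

36.15 mm

From α = 2·arctan(w/2f) we get f = w / (2·tan(α/2)).
With w = 7.6 mm and α/2 = 6°, tan(α/2) ≈ 0.10510, so f ≈ 7.6 / 0.21021 ≈ 36.1546 mm.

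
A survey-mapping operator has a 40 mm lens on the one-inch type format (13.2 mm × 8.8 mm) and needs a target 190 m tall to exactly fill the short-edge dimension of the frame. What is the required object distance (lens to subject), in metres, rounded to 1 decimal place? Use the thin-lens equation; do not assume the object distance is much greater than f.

W: 190 m = 190000 mm.
Magnification m = h/W = dᵢ/dₒ; combined with 1/f = 1/dₒ + 1/dᵢ this gives dₒ = f·(1 + W/h).
dₒ = 40 mm × (1 + 190000/8.8) = 40 × 21591.9091 ≈ 863676.364 mm = 863.676 m.

863.7 m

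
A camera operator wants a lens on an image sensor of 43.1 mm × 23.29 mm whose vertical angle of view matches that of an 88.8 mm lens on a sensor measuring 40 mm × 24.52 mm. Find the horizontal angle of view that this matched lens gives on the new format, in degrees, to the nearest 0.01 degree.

Equal vertical AOV ⇒ f₂ = f₁ · 23.29/24.52 = 88.8 × 0.94984 ≈ 84.3455 mm.
Horizontal AOV on the new format = 2·arctan(43.1 / (2 × 84.3455)) = 2·arctan(0.25550) ≈ 28.6645°.

28.66°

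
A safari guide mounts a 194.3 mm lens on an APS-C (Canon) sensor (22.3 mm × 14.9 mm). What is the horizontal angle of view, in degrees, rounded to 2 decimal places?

6.57°

Angle of view α = 2·arctan(w/2f) with w = 22.3 mm and f = 194.3 mm.
w/2f = 0.05739; arctan(0.05739) ≈ 3.2843°, so α ≈ 6.5687°.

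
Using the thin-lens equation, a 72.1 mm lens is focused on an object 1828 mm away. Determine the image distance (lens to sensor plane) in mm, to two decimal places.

75.06 mm

1/dᵢ = 1/f − 1/dₒ = 1/72.1 − 1/1828 = 0.0133226 mm⁻¹.
dᵢ = 1/0.0133226 ≈ 75.0605 mm.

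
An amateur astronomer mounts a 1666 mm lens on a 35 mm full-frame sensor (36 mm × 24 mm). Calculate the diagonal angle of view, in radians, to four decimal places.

0.0260 rad

Sensor diagonal = √(36² + 24²) = √1872.0000 ≈ 43.2666 mm.
Angle of view α = 2·arctan(d/2f) with d = 43.2666 mm and f = 1666 mm.
d/2f = 0.01299; arctan(0.01299) ≈ 0.0130 rad, so α ≈ 0.0260 rad.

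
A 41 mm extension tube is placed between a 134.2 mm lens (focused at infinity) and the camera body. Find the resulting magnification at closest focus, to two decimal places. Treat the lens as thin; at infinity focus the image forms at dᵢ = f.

0.31×

The tube moves the image plane from f to f + e, so dᵢ = 134.2 + 41 = 175.2 mm. Focus is achieved when 1/f = 1/dₒ + 1/dᵢ, giving dₒ = 1/(1/f − 1/(f+e)).
Magnification m = dᵢ/dₒ = (f+e)·(1/f − 1/(f+e)) = e/f = 41/134.2 ≈ 0.3055.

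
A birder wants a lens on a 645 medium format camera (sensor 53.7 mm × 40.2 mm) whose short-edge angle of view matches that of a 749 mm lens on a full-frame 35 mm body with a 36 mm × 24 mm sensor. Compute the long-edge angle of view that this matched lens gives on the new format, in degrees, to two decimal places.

Equal short-edge AOV ⇒ f₂ = f₁ · 40.2/24 = 749 × 1.67500 ≈ 1254.5750 mm.
Long-edge AOV on the new format = 2·arctan(53.7 / (2 × 1254.5750)) = 2·arctan(0.02140) ≈ 2.4521°.

2.45°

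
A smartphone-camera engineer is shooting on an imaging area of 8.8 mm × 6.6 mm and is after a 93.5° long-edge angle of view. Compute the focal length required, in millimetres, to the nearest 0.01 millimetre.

From α = 2·arctan(w/2f) we get f = w / (2·tan(α/2)).
With w = 8.8 mm and α/2 = 46.75°, tan(α/2) ≈ 1.06303, so f ≈ 8.8 / 2.12606 ≈ 4.1391 mm.

4.14 mm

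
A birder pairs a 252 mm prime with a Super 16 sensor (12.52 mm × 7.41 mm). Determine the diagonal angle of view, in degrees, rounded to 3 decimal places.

3.307°

Sensor diagonal = √(12.52² + 7.41²) = √211.6585 ≈ 14.5485 mm.
Angle of view α = 2·arctan(d/2f) with d = 14.5485 mm and f = 252 mm.
d/2f = 0.02887; arctan(0.02887) ≈ 1.6534°, so α ≈ 3.3069°.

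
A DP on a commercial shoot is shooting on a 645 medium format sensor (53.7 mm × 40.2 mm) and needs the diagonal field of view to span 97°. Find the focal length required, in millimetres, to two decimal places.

Sensor diagonal = √(53.7² + 40.2²) = √4499.7300 ≈ 67.0800 mm.
From α = 2·arctan(d/2f) we get f = d / (2·tan(α/2)).
With d = 67.0800 mm and α/2 = 48.5°, tan(α/2) ≈ 1.13029, so f ≈ 67.0800 / 2.26059 ≈ 29.6737 mm.

29.67 mm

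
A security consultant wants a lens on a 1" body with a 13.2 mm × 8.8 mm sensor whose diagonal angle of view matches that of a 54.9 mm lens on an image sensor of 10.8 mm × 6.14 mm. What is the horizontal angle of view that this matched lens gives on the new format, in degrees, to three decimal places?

10.756°

Sensor diagonal = √(10.8² + 6.14²) = √154.3396 ≈ 12.4233 mm.
Sensor diagonal = √(13.2² + 8.8²) = √251.6800 ≈ 15.8644 mm.
Equal diagonal AOV ⇒ f₂ = f₁ · 15.8644/12.4233 = 54.9 × 1.27698 ≈ 70.1065 mm.
Horizontal AOV on the new format = 2·arctan(13.2 / (2 × 70.1065)) = 2·arctan(0.09414) ≈ 10.7562°.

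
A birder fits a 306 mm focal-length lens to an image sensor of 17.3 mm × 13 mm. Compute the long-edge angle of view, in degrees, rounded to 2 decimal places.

Angle of view α = 2·arctan(w/2f) with w = 17.3 mm and f = 306 mm.
w/2f = 0.02827; arctan(0.02827) ≈ 1.6192°, so α ≈ 3.2384°.

3.24°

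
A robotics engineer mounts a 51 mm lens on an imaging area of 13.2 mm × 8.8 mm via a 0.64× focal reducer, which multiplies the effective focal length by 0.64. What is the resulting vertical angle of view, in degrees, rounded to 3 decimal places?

15.355°

Effective focal length f = 51 × 0.64 = 32.64 mm.
α = 2·arctan(8.8 / (2 × 32.64)) = 2·arctan(0.13480) ≈ 15.3548°.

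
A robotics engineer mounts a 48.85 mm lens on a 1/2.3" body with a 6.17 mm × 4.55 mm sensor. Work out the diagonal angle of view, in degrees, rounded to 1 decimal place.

9.0°

Sensor diagonal = √(6.17² + 4.55²) = √58.7714 ≈ 7.6663 mm.
Angle of view α = 2·arctan(d/2f) with d = 7.6663 mm and f = 48.85 mm.
d/2f = 0.07847; arctan(0.07847) ≈ 4.4866°, so α ≈ 8.9733°.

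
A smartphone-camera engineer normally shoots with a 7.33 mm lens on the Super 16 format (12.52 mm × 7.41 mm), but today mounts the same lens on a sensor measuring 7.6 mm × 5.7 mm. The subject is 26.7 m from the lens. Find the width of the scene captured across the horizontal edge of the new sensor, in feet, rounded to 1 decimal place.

90.8 ft

The focal length stays 7.33 mm; the relevant sensor dimension is now w = 7.6 mm. Object distance dₒ = 26.7 m = 26700 mm.
Thin-lens field width W = w·(dₒ − f)/f = 7.6 × (26700 − 7.33)/7.33 ≈ 27675.892 mm = 27675.892/304.8 ft = 90.8002 ft.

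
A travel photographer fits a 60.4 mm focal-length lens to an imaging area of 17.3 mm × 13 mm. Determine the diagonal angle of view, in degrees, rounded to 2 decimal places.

20.31°

Sensor diagonal = √(17.3² + 13²) = √468.2900 ≈ 21.6400 mm.
Angle of view α = 2·arctan(d/2f) with d = 21.6400 mm and f = 60.4 mm.
d/2f = 0.17914; arctan(0.17914) ≈ 10.1562°, so α ≈ 20.3124°.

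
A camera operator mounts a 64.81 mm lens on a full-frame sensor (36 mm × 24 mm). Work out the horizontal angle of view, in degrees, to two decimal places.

31.04°

Angle of view α = 2·arctan(w/2f) with w = 36 mm and f = 64.81 mm.
w/2f = 0.27773; arctan(0.27773) ≈ 15.5218°, so α ≈ 31.0437°.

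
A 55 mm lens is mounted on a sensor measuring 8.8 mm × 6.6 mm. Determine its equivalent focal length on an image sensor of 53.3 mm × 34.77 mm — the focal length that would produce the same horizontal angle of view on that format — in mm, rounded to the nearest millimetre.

333 mm

Equal angle of view means equal width/f ratio, so f₂ = f₁ · (width₂/width₁) = 55 × 53.3/8.8.
f₂ = 55 × 6.05682 ≈ 333.125 mm.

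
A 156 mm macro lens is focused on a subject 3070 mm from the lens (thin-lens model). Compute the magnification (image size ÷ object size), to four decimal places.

0.0535×

Thin lens: 1/f = 1/dₒ + 1/dᵢ → 1/dᵢ = 1/156 − 1/3070 = 0.0060845 mm⁻¹, so dᵢ ≈ 164.3514 mm.
Magnification m = dᵢ/dₒ = 164.3514/3070 ≈ 0.05353.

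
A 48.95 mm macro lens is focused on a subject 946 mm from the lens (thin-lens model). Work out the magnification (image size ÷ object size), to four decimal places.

Thin lens: 1/f = 1/dₒ + 1/dᵢ → 1/dᵢ = 1/48.95 − 1/946 = 0.0193719 mm⁻¹, so dᵢ ≈ 51.6211 mm.
Magnification m = dᵢ/dₒ = 51.6211/946 ≈ 0.05457.

0.0546×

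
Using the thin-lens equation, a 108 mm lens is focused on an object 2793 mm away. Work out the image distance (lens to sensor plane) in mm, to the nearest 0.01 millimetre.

1/dᵢ = 1/f − 1/dₒ = 1/108 − 1/2793 = 0.0089012 mm⁻¹.
dᵢ = 1/0.0089012 ≈ 112.3441 mm.

112.34 mm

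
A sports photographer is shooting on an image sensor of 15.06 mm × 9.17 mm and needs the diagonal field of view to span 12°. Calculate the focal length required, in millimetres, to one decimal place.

83.9 mm

Sensor diagonal = √(15.06² + 9.17²) = √310.8925 ≈ 17.6321 mm.
From α = 2·arctan(d/2f) we get f = d / (2·tan(α/2)).
With d = 17.6321 mm and α/2 = 6°, tan(α/2) ≈ 0.10510, so f ≈ 17.6321 / 0.21021 ≈ 83.8793 mm.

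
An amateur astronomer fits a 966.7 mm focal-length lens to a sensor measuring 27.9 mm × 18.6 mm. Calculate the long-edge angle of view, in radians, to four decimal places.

0.0289 rad

Angle of view α = 2·arctan(w/2f) with w = 27.9 mm and f = 966.7 mm.
w/2f = 0.01443; arctan(0.01443) ≈ 0.0144 rad, so α ≈ 0.0289 rad.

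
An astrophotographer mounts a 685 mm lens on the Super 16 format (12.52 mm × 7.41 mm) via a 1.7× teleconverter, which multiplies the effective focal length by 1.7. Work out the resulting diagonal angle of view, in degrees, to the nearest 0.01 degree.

Effective focal length f = 685 × 1.7 = 1164.5 mm.
Sensor diagonal = √(12.52² + 7.41²) = √211.6585 ≈ 14.5485 mm.
α = 2·arctan(14.548 / (2 × 1164.5)) = 2·arctan(0.00625) ≈ 0.7158°.

0.72°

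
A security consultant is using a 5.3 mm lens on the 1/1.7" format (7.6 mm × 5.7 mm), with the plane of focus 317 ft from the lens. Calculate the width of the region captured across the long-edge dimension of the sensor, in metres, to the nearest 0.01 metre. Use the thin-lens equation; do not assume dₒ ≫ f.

dₒ: 317 ft × 304.8 mm/ft = 96621.60 mm.
Similar triangles through the lens centre give W/dₒ = w/dᵢ; with 1/f = 1/dₒ + 1/dᵢ this gives W = w·(dₒ − f)/f.
W = 7.6 mm × (96621.6 − 5.3) / 5.3 = 7.6 × 18229.4900 ≈ 138544.124 mm = 138.544 m.

138.54 m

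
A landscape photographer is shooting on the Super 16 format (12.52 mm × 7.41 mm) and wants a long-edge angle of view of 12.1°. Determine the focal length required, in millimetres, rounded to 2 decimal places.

59.06 mm

From α = 2·arctan(w/2f) we get f = w / (2·tan(α/2)).
With w = 12.52 mm and α/2 = 6.05°, tan(α/2) ≈ 0.10599, so f ≈ 12.52 / 0.21197 ≈ 59.0641 mm.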